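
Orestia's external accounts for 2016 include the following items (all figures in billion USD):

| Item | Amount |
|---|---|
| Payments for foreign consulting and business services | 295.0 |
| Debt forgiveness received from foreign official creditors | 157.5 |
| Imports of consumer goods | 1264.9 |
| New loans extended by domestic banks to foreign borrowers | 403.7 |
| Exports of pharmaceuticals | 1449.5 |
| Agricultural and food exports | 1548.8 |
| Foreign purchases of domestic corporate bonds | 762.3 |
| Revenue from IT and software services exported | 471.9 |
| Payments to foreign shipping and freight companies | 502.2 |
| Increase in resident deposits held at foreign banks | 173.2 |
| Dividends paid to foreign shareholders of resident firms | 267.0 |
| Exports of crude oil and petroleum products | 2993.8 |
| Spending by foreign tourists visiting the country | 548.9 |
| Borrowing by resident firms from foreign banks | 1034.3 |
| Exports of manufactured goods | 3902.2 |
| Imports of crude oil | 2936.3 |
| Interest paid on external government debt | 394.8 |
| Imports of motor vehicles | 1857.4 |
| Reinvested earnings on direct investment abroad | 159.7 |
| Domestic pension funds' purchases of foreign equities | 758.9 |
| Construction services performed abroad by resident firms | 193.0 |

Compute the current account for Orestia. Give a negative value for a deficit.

3750.2

Goods: -1264.9 + 2993.8 + 1449.5 + 1548.8 - 1857.4 - 2936.3 + 3902.2 = 3835.7
Services: 471.9 - 295.0 - 502.2 + 193.0 + 548.9 = 416.6
Primary income: -267.0 - 394.8 + 159.7 = -502.1
Current account = 3835.7 + 416.6 + (-502.1) = 3750.2
(Excluded from the current account — capital account: debt forgiveness received from foreign official creditors 157.5; financial account: new loans extended by domestic banks to foreign borrowers 403.7, foreign purchases of domestic corporate bonds 762.3, increase in resident deposits held at foreign banks 173.2, borrowing by resident firms from foreign banks 1034.3, domestic pension funds' purchases of foreign equities 758.9.)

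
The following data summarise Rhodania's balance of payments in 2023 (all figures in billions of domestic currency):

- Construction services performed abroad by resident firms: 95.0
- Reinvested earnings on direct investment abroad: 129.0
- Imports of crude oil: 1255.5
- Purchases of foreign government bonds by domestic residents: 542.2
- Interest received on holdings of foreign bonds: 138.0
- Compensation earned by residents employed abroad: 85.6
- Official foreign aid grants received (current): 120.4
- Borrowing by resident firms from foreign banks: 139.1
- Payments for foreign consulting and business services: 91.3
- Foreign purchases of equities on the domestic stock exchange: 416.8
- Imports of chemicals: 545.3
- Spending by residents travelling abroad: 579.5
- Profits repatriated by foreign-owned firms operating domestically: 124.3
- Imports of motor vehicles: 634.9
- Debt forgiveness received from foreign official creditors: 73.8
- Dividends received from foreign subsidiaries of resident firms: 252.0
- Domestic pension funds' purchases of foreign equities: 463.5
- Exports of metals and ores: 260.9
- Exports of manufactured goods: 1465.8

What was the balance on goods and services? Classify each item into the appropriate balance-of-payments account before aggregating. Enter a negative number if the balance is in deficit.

-1284.8

Goods: 1465.8 - 634.9 - 1255.5 + 260.9 - 545.3 = -709.0
Services: -91.3 + 95.0 - 579.5 = -575.8
Trade balance = -709.0 + (-575.8) = -1284.8
(Excluded from the trade balance — primary income: reinvested earnings on direct investment abroad 129.0, interest received on holdings of foreign bonds 138.0, compensation earned by residents employed abroad 85.6, profits repatriated by foreign-owned firms operating domestically 124.3, dividends received from foreign subsidiaries of resident firms 252.0; financial account: purchases of foreign government bonds by domestic residents 542.2, borrowing by resident firms from foreign banks 139.1, foreign purchases of equities on the domestic stock exchange 416.8, domestic pension funds' purchases of foreign equities 463.5; secondary income: official foreign aid grants received (current) 120.4; capital account: debt forgiveness received from foreign official creditors 73.8.)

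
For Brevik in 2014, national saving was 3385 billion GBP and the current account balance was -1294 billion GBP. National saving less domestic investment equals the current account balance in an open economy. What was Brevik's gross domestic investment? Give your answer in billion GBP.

4679

I = S - CA = 3385 - (-1294) = 4679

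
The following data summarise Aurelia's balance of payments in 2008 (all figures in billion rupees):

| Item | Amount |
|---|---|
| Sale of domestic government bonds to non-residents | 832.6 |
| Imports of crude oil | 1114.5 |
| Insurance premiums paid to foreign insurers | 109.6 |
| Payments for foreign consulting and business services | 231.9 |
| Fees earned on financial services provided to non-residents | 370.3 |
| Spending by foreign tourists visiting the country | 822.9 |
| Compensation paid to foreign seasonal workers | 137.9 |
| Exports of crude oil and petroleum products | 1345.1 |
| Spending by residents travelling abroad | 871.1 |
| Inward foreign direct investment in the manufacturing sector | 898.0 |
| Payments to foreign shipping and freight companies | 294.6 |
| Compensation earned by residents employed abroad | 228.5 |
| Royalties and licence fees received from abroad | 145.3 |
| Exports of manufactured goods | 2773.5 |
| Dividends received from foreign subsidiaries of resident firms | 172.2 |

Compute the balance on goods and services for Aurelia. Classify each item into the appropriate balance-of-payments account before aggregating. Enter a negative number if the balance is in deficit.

Goods: -1114.5 + 1345.1 + 2773.5 = 3004.1
Services: -294.6 - 871.1 - 231.9 + 822.9 + 370.3 + 145.3 - 109.6 = -168.7
Trade balance = 3004.1 + (-168.7) = 2835.4
(Excluded from the trade balance — financial account: sale of domestic government bonds to non-residents 832.6, inward foreign direct investment in the manufacturing sector 898.0; primary income: compensation paid to foreign seasonal workers 137.9, compensation earned by residents employed abroad 228.5, dividends received from foreign subsidiaries of resident firms 172.2.)

2835.4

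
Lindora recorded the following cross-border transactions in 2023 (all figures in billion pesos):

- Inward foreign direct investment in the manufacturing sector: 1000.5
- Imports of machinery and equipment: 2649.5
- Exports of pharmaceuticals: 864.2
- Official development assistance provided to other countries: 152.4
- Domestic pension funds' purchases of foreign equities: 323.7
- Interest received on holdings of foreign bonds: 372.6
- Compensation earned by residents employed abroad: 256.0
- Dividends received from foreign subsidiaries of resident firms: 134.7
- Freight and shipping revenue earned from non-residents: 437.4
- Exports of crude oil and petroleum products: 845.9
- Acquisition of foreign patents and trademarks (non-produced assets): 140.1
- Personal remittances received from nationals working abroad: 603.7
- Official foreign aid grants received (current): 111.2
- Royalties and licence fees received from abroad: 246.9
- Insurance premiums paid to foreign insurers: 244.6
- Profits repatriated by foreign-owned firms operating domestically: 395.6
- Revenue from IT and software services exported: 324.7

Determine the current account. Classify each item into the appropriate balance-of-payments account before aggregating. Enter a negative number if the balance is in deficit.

Goods: -2649.5 + 864.2 + 845.9 = -939.4
Services: 437.4 + 246.9 - 244.6 + 324.7 = 764.4
Primary income: 372.6 - 395.6 + 256.0 + 134.7 = 367.7
Secondary income: -152.4 + 603.7 + 111.2 = 562.5
Current account = (-939.4) + 764.4 + 367.7 + 562.5 = 755.2
(Excluded from the current account — financial account: inward foreign direct investment in the manufacturing sector 1000.5, domestic pension funds' purchases of foreign equities 323.7; capital account: acquisition of foreign patents and trademarks (non-produced assets) 140.1.)

755.2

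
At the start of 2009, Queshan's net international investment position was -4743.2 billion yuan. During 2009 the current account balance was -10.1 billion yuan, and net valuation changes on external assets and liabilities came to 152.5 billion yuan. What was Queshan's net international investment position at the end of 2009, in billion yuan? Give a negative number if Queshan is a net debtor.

Change in NIIP = current account + net valuation change = -10.1 + 152.5 = 142.4
End-of-year NIIP = -4743.2 + 142.4 = -4600.8

-4600.8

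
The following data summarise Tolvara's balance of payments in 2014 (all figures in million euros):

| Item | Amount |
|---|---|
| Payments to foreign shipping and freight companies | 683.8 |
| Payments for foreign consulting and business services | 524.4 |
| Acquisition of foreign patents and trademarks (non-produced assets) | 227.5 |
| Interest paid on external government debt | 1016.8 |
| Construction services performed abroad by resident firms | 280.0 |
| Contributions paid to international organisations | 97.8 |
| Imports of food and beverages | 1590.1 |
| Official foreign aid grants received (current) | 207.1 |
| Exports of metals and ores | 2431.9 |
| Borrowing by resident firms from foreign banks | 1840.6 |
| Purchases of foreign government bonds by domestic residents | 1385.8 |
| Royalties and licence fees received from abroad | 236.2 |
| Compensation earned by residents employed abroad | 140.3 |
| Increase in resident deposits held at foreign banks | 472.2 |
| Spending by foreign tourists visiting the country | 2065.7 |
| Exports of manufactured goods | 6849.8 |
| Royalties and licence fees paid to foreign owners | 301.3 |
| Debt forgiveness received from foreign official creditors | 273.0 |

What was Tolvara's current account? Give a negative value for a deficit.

7996.8

Goods: 6849.8 - 1590.1 + 2431.9 = 7691.6
Services: 2065.7 + 280.0 - 301.3 - 524.4 + 236.2 - 683.8 = 1072.4
Primary income: -1016.8 + 140.3 = -876.5
Secondary income: 207.1 - 97.8 = 109.3
Current account = 7691.6 + 1072.4 + (-876.5) + 109.3 = 7996.8
(Excluded from the current account — capital account: acquisition of foreign patents and trademarks (non-produced assets) 227.5, debt forgiveness received from foreign official creditors 273.0; financial account: borrowing by resident firms from foreign banks 1840.6, purchases of foreign government bonds by domestic residents 1385.8, increase in resident deposits held at foreign banks 472.2.)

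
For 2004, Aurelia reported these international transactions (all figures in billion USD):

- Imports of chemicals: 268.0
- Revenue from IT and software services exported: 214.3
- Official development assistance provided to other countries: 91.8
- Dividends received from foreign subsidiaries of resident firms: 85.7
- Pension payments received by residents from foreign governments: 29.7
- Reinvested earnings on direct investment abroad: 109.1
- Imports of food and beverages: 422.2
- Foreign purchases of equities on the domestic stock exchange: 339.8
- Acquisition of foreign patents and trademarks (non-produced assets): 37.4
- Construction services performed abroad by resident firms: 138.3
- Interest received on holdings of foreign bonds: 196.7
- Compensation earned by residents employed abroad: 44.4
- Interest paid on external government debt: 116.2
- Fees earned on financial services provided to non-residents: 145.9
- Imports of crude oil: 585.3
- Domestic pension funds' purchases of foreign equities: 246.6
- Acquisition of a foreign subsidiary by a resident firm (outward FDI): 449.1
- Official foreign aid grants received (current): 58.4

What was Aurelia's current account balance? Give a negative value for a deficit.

Goods: -422.2 - 585.3 - 268.0 = -1275.5
Services: 214.3 + 145.9 + 138.3 = 498.5
Primary income: -116.2 + 85.7 + 109.1 + 196.7 + 44.4 = 319.7
Secondary income: -91.8 + 29.7 + 58.4 = -3.7
Current account = (-1275.5) + 498.5 + 319.7 + (-3.7) = -461.0
(Excluded from the current account — financial account: foreign purchases of equities on the domestic stock exchange 339.8, domestic pension funds' purchases of foreign equities 246.6, acquisition of a foreign subsidiary by a resident firm (outward FDI) 449.1; capital account: acquisition of foreign patents and trademarks (non-produced assets) 37.4.)

-461.0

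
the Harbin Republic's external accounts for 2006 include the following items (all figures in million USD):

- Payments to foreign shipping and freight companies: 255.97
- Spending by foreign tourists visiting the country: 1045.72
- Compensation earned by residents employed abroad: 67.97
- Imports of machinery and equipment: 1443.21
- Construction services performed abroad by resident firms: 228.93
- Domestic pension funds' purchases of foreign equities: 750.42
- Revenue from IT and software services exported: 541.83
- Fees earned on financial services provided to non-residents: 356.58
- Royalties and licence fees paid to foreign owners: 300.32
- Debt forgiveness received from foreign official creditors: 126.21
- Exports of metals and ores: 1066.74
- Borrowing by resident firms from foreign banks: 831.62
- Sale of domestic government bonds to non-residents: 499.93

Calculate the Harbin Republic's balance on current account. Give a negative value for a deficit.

Goods: 1066.74 - 1443.21 = -376.47
Services: 228.93 - 300.32 - 255.97 + 541.83 + 356.58 + 1045.72 = 1616.77
Primary income: 67.97
Current account = (-376.47) + 1616.77 + 67.97 = 1308.27
(Excluded from the current account — financial account: domestic pension funds' purchases of foreign equities 750.42, borrowing by resident firms from foreign banks 831.62, sale of domestic government bonds to non-residents 499.93; capital account: debt forgiveness received from foreign official creditors 126.21.)

1308.27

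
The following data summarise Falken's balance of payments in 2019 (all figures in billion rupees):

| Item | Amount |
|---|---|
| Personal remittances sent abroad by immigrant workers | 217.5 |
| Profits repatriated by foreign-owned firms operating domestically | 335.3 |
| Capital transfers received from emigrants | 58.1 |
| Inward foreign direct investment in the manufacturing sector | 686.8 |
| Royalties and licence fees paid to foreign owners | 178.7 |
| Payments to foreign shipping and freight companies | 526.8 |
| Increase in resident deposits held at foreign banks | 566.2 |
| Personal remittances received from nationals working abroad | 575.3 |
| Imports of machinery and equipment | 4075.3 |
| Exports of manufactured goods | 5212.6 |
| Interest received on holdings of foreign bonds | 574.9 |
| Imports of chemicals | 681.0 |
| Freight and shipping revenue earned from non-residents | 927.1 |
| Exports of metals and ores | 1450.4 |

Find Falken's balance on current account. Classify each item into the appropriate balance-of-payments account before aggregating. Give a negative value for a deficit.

Goods: -681.0 - 4075.3 + 1450.4 + 5212.6 = 1906.7
Services: -526.8 + 927.1 - 178.7 = 221.6
Primary income: 574.9 - 335.3 = 239.6
Secondary income: 575.3 - 217.5 = 357.8
Current account = 1906.7 + 221.6 + 239.6 + 357.8 = 2725.7
(Excluded from the current account — capital account: capital transfers received from emigrants 58.1; financial account: inward foreign direct investment in the manufacturing sector 686.8, increase in resident deposits held at foreign banks 566.2.)

2725.7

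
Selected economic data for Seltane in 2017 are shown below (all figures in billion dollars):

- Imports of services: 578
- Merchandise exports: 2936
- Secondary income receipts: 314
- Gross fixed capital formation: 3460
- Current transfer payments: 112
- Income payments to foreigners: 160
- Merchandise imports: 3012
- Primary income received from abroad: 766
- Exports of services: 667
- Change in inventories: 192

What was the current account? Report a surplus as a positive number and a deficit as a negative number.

821

Goods balance = 2936 - 3012 = -76
Services balance = 667 - 578 = 89
Trade balance (goods + services) = -76 + 89 = 13
Net primary income = 766 - 160 = 606
Net secondary income = 314 - 112 = 202
Current account = 13 + 606 + 202 = 821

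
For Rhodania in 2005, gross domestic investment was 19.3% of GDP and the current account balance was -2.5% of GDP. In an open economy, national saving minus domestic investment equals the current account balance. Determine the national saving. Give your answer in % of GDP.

16.8

S = I + CA = 19.3 + (-2.5) = 16.8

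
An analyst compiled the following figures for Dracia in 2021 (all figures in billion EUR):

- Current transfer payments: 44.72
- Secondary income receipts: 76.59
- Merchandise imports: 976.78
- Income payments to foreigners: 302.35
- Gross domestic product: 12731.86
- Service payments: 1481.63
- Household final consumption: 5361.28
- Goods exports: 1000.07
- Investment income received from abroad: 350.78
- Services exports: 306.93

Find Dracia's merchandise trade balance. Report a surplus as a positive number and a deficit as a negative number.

Goods balance = 1000.07 - 976.78 = 23.29

23.29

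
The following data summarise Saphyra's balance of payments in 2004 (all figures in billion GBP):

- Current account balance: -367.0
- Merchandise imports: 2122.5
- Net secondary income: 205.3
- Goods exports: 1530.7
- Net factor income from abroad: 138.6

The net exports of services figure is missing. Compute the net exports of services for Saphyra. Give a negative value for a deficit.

Current account = goods balance + services balance + net primary income + net secondary income
Sum of the known components = -247.9
Net exports of services = CA - (known components) = -367.0 - (-247.9) = -119.1

-119.1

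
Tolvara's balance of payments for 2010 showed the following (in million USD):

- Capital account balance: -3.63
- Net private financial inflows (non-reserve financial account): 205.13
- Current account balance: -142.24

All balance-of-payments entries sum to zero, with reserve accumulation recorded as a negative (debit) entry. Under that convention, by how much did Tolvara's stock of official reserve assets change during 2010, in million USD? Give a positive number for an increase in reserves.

Official reserve transactions balance = -((-142.24) + (-3.63) + 205.13) = -59.26
An accumulation of reserves is recorded as a debit (negative entry), so the change in the stock of reserves is the negative of that balance.
Change in official reserves = -(-59.26) = 59.26

59.26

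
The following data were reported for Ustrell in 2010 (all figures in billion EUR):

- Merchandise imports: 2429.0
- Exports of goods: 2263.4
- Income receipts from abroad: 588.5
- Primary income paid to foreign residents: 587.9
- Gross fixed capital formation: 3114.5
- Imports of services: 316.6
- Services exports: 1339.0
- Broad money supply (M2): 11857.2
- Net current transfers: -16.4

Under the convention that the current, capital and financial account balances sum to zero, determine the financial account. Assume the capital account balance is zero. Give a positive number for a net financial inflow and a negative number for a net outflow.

Goods balance = 2263.4 - 2429.0 = -165.6
Services balance = 1339.0 - 316.6 = 1022.4
Trade balance (goods + services) = -165.6 + 1022.4 = 856.8
Net primary income = 588.5 - 587.9 = 0.6
Net secondary income = -16.4
Current account = 856.8 + 0.6 + (-16.4) = 841.0
Financial account = -(841.0) = -841.0

-841.0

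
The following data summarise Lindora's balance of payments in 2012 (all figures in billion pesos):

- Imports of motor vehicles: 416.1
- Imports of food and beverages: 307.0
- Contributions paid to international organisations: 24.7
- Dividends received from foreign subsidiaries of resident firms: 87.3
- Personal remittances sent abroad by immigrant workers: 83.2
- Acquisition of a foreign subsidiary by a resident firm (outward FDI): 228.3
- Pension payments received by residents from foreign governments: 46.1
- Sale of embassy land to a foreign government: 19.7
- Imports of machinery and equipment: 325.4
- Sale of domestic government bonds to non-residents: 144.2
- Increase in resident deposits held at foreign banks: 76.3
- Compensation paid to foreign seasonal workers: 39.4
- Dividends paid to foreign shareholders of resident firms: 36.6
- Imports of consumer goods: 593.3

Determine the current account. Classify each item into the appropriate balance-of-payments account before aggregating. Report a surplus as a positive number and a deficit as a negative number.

Goods: -325.4 - 416.1 - 593.3 - 307.0 = -1641.8
Primary income: -39.4 + 87.3 - 36.6 = 11.3
Secondary income: -83.2 - 24.7 + 46.1 = -61.8
Current account = (-1641.8) + 11.3 + (-61.8) = -1692.3
(Excluded from the current account — financial account: acquisition of a foreign subsidiary by a resident firm (outward FDI) 228.3, sale of domestic government bonds to non-residents 144.2, increase in resident deposits held at foreign banks 76.3; capital account: sale of embassy land to a foreign government 19.7.)

-1692.3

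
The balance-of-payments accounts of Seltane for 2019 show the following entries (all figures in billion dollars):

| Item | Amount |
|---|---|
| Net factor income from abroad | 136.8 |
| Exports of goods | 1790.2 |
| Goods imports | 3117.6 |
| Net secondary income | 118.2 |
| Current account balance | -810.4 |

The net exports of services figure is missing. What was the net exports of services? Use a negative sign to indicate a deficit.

262.0

Current account = goods balance + services balance + net primary income + net secondary income
Sum of the known components = -1072.4
Net exports of services = CA - (known components) = -810.4 - (-1072.4) = 262.0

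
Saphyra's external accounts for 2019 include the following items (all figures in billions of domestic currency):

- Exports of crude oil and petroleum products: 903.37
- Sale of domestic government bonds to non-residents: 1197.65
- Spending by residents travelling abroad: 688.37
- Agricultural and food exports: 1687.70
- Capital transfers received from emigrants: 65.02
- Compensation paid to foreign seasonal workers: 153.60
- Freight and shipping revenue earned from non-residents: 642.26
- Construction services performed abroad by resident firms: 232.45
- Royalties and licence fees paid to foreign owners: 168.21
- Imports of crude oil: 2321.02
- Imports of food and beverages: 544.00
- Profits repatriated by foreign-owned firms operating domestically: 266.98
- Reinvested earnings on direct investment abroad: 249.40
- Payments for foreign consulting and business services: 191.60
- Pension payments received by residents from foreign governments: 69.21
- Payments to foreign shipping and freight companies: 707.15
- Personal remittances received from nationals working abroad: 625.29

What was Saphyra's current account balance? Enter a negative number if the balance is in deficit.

Goods: 1687.70 - 544.00 + 903.37 - 2321.02 = -273.95
Services: -707.15 - 191.60 + 232.45 + 642.26 - 688.37 - 168.21 = -880.62
Primary income: -266.98 - 153.60 + 249.40 = -171.18
Secondary income: 625.29 + 69.21 = 694.50
Current account = (-273.95) + (-880.62) + (-171.18) + 694.50 = -631.25
(Excluded from the current account — financial account: sale of domestic government bonds to non-residents 1197.65; capital account: capital transfers received from emigrants 65.02.)

-631.25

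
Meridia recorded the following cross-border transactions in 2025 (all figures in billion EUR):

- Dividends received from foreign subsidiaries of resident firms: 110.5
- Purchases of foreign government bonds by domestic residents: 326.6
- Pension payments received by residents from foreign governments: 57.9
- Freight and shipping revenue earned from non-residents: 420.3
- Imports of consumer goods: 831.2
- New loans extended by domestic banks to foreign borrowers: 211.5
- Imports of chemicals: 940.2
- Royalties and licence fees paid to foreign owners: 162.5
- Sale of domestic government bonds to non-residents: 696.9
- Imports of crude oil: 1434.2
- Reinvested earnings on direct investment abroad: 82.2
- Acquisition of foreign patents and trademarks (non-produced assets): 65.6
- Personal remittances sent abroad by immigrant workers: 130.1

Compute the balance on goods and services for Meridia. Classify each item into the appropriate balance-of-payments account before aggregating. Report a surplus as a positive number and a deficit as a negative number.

-2947.8

Goods: -940.2 - 1434.2 - 831.2 = -3205.6
Services: 420.3 - 162.5 = 257.8
Trade balance = -3205.6 + 257.8 = -2947.8
(Excluded from the trade balance — primary income: dividends received from foreign subsidiaries of resident firms 110.5, reinvested earnings on direct investment abroad 82.2; financial account: purchases of foreign government bonds by domestic residents 326.6, new loans extended by domestic banks to foreign borrowers 211.5, sale of domestic government bonds to non-residents 696.9; secondary income: pension payments received by residents from foreign governments 57.9, personal remittances sent abroad by immigrant workers 130.1; capital account: acquisition of foreign patents and trademarks (non-produced assets) 65.6.)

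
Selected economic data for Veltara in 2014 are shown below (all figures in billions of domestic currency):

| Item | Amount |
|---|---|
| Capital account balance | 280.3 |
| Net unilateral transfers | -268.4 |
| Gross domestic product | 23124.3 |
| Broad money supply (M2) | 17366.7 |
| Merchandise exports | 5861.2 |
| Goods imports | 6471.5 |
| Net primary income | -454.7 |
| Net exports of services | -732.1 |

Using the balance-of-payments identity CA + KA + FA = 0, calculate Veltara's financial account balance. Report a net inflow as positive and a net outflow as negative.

1785.2

Goods balance = 5861.2 - 6471.5 = -610.3
Services balance = -732.1
Trade balance (goods + services) = -610.3 + (-732.1) = -1342.4
Net primary income = -454.7
Net secondary income = -268.4
Current account = -1342.4 + (-454.7) + (-268.4) = -2065.5
Financial account = -(-2065.5 + 280.3) = 1785.2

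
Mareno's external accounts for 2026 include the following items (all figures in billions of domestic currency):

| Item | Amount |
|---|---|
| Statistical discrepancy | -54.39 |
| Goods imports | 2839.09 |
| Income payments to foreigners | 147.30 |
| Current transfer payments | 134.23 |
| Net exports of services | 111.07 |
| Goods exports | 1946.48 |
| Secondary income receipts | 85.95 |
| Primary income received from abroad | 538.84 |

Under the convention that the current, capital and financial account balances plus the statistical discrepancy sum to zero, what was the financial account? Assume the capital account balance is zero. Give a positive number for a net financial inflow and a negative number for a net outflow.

Goods balance = 1946.48 - 2839.09 = -892.61
Services balance = 111.07
Trade balance (goods + services) = -892.61 + 111.07 = -781.54
Net primary income = 538.84 - 147.30 = 391.54
Net secondary income = 85.95 - 134.23 = -48.28
Current account = -781.54 + 391.54 + (-48.28) = -438.28
Financial account = -(-438.28 + (-54.39)) = 492.67

492.67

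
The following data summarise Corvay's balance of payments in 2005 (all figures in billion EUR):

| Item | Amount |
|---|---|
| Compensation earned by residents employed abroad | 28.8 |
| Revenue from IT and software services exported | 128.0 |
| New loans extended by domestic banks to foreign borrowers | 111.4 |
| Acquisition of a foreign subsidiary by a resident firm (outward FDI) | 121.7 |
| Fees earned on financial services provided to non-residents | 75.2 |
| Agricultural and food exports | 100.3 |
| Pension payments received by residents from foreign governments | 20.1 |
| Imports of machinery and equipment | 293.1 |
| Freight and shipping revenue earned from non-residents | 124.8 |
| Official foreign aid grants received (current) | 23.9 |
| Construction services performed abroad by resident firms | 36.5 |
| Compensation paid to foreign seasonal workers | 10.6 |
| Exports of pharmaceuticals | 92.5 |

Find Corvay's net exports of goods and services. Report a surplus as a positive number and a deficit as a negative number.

264.2

Goods: -293.1 + 100.3 + 92.5 = -100.3
Services: 124.8 + 128.0 + 36.5 + 75.2 = 364.5
Trade balance = -100.3 + 364.5 = 264.2
(Excluded from the trade balance — primary income: compensation earned by residents employed abroad 28.8, compensation paid to foreign seasonal workers 10.6; financial account: new loans extended by domestic banks to foreign borrowers 111.4, acquisition of a foreign subsidiary by a resident firm (outward FDI) 121.7; secondary income: pension payments received by residents from foreign governments 20.1, official foreign aid grants received (current) 23.9.)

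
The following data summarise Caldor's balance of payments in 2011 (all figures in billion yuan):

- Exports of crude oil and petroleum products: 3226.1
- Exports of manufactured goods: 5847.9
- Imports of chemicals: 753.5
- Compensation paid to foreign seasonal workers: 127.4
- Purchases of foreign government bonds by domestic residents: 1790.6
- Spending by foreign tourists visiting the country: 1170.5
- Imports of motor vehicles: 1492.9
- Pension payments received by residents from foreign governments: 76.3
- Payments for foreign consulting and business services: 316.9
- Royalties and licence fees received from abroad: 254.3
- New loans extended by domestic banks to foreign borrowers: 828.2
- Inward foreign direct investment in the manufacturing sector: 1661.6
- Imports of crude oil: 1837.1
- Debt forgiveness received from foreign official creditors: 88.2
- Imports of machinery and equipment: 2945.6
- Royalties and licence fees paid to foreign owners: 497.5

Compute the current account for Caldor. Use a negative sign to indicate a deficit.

Goods: -1837.1 + 3226.1 - 1492.9 - 753.5 - 2945.6 + 5847.9 = 2044.9
Services: 254.3 - 497.5 + 1170.5 - 316.9 = 610.4
Primary income: -127.4
Secondary income: 76.3
Current account = 2044.9 + 610.4 + (-127.4) + 76.3 = 2604.2
(Excluded from the current account — financial account: purchases of foreign government bonds by domestic residents 1790.6, new loans extended by domestic banks to foreign borrowers 828.2, inward foreign direct investment in the manufacturing sector 1661.6; capital account: debt forgiveness received from foreign official creditors 88.2.)

2604.2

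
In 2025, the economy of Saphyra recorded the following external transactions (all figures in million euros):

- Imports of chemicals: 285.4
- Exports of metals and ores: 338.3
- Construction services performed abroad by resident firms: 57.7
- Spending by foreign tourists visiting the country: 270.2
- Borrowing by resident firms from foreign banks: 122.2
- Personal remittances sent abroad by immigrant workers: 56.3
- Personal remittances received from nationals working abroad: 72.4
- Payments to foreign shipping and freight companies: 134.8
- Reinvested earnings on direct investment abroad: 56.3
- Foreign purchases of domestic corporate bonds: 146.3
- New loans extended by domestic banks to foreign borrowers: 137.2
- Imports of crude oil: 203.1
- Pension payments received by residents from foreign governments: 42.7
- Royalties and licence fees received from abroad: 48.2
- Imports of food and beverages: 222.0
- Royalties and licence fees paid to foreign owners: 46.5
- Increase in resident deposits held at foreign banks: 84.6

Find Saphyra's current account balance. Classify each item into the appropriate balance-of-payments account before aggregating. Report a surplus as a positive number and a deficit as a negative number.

-62.3

Goods: -222.0 - 285.4 + 338.3 - 203.1 = -372.2
Services: 57.7 + 48.2 - 134.8 + 270.2 - 46.5 = 194.8
Primary income: 56.3
Secondary income: 42.7 - 56.3 + 72.4 = 58.8
Current account = (-372.2) + 194.8 + 56.3 + 58.8 = -62.3
(Excluded from the current account — financial account: borrowing by resident firms from foreign banks 122.2, foreign purchases of domestic corporate bonds 146.3, new loans extended by domestic banks to foreign borrowers 137.2, increase in resident deposits held at foreign banks 84.6.)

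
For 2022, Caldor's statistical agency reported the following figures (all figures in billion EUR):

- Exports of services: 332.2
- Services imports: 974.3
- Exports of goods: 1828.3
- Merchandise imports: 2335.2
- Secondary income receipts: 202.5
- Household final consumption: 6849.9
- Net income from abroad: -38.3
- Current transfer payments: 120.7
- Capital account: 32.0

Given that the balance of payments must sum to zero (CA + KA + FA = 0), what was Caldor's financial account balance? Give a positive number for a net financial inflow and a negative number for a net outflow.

Goods balance = 1828.3 - 2335.2 = -506.9
Services balance = 332.2 - 974.3 = -642.1
Trade balance (goods + services) = -506.9 + (-642.1) = -1149.0
Net primary income = -38.3
Net secondary income = 202.5 - 120.7 = 81.8
Current account = -1149.0 + (-38.3) + 81.8 = -1105.5
Financial account = -(-1105.5 + 32.0) = 1073.5

1073.5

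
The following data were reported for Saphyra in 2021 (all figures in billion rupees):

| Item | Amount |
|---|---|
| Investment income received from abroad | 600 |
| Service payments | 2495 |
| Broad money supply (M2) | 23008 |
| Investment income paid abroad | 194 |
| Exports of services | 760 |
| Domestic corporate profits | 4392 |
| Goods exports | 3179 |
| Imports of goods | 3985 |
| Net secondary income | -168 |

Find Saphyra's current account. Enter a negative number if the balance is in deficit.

-2303

Goods balance = 3179 - 3985 = -806
Services balance = 760 - 2495 = -1735
Trade balance (goods + services) = -806 + (-1735) = -2541
Net primary income = 600 - 194 = 406
Net secondary income = -168
Current account = -2541 + 406 + (-168) = -2303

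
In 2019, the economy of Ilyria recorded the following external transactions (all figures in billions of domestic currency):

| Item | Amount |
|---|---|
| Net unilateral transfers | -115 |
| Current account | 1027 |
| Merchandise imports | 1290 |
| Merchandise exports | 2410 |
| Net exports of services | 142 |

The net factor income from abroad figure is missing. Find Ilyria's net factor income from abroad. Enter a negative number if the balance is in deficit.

Current account = goods balance + services balance + net primary income + net secondary income
Sum of the known components = 1147
Net factor income from abroad = CA - (known components) = 1027 - 1147 = -120

-120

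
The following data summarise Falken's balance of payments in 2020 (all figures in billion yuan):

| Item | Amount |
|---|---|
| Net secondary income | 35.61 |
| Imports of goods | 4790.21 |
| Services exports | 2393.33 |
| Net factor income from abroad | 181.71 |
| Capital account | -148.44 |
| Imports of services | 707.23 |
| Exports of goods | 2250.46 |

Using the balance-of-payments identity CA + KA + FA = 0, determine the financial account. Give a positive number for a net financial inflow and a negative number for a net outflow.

Goods balance = 2250.46 - 4790.21 = -2539.75
Services balance = 2393.33 - 707.23 = 1686.10
Trade balance (goods + services) = -2539.75 + 1686.10 = -853.65
Net primary income = 181.71
Net secondary income = 35.61
Current account = -853.65 + 181.71 + 35.61 = -636.33
Financial account = -(-636.33 + (-148.44)) = 784.77

784.77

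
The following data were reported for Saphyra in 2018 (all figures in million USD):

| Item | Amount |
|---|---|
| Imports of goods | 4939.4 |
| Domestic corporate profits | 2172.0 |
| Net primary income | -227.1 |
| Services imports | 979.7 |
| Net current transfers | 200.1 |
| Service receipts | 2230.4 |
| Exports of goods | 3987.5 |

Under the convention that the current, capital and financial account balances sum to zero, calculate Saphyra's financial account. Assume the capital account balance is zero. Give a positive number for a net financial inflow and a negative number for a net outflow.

-271.8

Goods balance = 3987.5 - 4939.4 = -951.9
Services balance = 2230.4 - 979.7 = 1250.7
Trade balance (goods + services) = -951.9 + 1250.7 = 298.8
Net primary income = -227.1
Net secondary income = 200.1
Current account = 298.8 + (-227.1) + 200.1 = 271.8
Financial account = -(271.8) = -271.8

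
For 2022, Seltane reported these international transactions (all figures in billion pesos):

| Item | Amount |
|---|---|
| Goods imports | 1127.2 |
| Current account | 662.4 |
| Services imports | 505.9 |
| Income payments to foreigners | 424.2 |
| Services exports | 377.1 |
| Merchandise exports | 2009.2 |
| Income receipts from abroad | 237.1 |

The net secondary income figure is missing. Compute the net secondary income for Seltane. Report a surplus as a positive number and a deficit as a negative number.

96.3

Current account = goods balance + services balance + net primary income + net secondary income
Sum of the known components = 566.1
Net secondary income = CA - (known components) = 662.4 - 566.1 = 96.3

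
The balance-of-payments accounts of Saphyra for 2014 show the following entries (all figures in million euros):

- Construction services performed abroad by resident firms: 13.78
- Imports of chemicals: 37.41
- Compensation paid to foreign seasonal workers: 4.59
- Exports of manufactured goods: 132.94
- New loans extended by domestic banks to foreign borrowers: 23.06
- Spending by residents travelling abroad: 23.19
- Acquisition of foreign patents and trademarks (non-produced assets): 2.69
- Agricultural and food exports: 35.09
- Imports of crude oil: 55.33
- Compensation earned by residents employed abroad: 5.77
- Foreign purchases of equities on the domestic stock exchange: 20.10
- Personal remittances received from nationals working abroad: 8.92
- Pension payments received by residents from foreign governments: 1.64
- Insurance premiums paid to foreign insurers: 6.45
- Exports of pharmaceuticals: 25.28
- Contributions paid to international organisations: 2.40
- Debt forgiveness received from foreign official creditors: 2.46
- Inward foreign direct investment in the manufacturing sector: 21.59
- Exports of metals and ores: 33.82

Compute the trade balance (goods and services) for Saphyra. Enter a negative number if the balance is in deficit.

118.53

Goods: 35.09 - 37.41 + 132.94 + 25.28 - 55.33 + 33.82 = 134.39
Services: -23.19 + 13.78 - 6.45 = -15.86
Trade balance = 134.39 + (-15.86) = 118.53
(Excluded from the trade balance — primary income: compensation paid to foreign seasonal workers 4.59, compensation earned by residents employed abroad 5.77; financial account: new loans extended by domestic banks to foreign borrowers 23.06, foreign purchases of equities on the domestic stock exchange 20.10, inward foreign direct investment in the manufacturing sector 21.59; capital account: acquisition of foreign patents and trademarks (non-produced assets) 2.69, debt forgiveness received from foreign official creditors 2.46; secondary income: personal remittances received from nationals working abroad 8.92, pension payments received by residents from foreign governments 1.64, contributions paid to international organisations 2.40.)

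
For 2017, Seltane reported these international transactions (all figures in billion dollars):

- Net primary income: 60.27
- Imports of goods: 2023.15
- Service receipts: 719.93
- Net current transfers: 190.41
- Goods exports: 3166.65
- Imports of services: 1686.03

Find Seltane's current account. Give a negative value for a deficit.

Goods balance = 3166.65 - 2023.15 = 1143.50
Services balance = 719.93 - 1686.03 = -966.10
Trade balance (goods + services) = 1143.50 + (-966.10) = 177.40
Net primary income = 60.27
Net secondary income = 190.41
Current account = 177.40 + 60.27 + 190.41 = 428.08

428.08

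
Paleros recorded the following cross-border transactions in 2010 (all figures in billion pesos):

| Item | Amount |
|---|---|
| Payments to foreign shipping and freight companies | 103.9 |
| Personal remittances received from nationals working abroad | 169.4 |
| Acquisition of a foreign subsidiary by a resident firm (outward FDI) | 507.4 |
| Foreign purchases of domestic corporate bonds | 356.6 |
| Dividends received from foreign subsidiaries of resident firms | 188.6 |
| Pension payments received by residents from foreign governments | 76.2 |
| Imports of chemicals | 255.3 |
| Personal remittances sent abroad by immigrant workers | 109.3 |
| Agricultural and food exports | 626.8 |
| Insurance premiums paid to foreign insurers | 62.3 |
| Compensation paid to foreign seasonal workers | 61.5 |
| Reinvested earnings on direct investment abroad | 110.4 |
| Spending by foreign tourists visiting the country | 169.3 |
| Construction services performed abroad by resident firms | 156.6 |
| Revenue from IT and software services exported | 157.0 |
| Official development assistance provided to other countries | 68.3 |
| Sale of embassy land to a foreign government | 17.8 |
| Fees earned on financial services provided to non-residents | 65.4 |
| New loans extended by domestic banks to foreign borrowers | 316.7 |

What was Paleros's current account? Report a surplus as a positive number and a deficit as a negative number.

Goods: -255.3 + 626.8 = 371.5
Services: 65.4 + 169.3 + 156.6 + 157.0 - 62.3 - 103.9 = 382.1
Primary income: -61.5 + 188.6 + 110.4 = 237.5
Secondary income: 169.4 - 68.3 - 109.3 + 76.2 = 68.0
Current account = 371.5 + 382.1 + 237.5 + 68.0 = 1059.1
(Excluded from the current account — financial account: acquisition of a foreign subsidiary by a resident firm (outward FDI) 507.4, foreign purchases of domestic corporate bonds 356.6, new loans extended by domestic banks to foreign borrowers 316.7; capital account: sale of embassy land to a foreign government 17.8.)

1059.1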